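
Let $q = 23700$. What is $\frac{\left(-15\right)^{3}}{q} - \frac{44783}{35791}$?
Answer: $- \frac{15762023}{11309956} \approx -1.3936$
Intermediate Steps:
$\frac{\left(-15\right)^{3}}{q} - \frac{44783}{35791} = \frac{\left(-15\right)^{3}}{23700} - \frac{44783}{35791} = \left(-3375\right) \frac{1}{23700} - \frac{44783}{35791} = - \frac{45}{316} - \frac{44783}{35791} = - \frac{15762023}{11309956}$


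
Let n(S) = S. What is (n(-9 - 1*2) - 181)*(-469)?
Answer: 90048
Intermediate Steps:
(n(-9 - 1*2) - 181)*(-469) = ((-9 - 1*2) - 181)*(-469) = ((-9 - 2) - 181)*(-469) = (-11 - 181)*(-469) = -192*(-469) = 90048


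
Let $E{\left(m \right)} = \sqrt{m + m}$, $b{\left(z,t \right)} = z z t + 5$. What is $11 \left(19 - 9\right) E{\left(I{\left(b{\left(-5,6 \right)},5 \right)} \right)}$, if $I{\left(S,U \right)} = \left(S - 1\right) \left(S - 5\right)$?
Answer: $1100 \sqrt{462} \approx 23644.0$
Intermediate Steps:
$b{\left(z,t \right)} = 5 + t z^{2}$ ($b{\left(z,t \right)} = z^{2} t + 5 = t z^{2} + 5 = 5 + t z^{2}$)
$I{\left(S,U \right)} = \left(-1 + S\right) \left(-5 + S\right)$
$E{\left(m \right)} = \sqrt{2} \sqrt{m}$ ($E{\left(m \right)} = \sqrt{2 m} = \sqrt{2} \sqrt{m}$)
$11 \left(19 - 9\right) E{\left(I{\left(b{\left(-5,6 \right)},5 \right)} \right)} = 11 \left(19 - 9\right) \sqrt{2} \sqrt{5 + \left(5 + 6 \left(-5\right)^{2}\right)^{2} - 6 \left(5 + 6 \left(-5\right)^{2}\right)} = 11 \left(19 - 9\right) \sqrt{2} \sqrt{5 + \left(5 + 6 \cdot 25\right)^{2} - 6 \left(5 + 6 \cdot 25\right)} = 11 \cdot 10 \sqrt{2} \sqrt{5 + \left(5 + 150\right)^{2} - 6 \left(5 + 150\right)} = 110 \sqrt{2} \sqrt{5 + 155^{2} - 930} = 110 \sqrt{2} \sqrt{5 + 24025 - 930} = 110 \sqrt{2} \sqrt{23100} = 110 \sqrt{2} \cdot 10 \sqrt{231} = 110 \cdot 10 \sqrt{462} = 1100 \sqrt{462}$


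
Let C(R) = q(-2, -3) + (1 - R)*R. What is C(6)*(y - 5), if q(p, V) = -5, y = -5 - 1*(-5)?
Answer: 175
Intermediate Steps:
y = 0 (y = -5 + 5 = 0)
C(R) = -5 + R*(1 - R) (C(R) = -5 + (1 - R)*R = -5 + R*(1 - R))
C(6)*(y - 5) = (-5 + 6 - 1*6**2)*(0 - 5) = (-5 + 6 - 1*36)*(-5) = (-5 + 6 - 36)*(-5) = -35*(-5) = 175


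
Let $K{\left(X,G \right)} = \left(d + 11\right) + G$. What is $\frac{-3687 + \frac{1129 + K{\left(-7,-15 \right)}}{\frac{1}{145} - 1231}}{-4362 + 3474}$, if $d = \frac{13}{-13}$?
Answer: $\frac{329135179}{79251336} \approx 4.1531$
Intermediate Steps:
$d = -1$ ($d = 13 \left(- \frac{1}{13}\right) = -1$)
$K{\left(X,G \right)} = 10 + G$ ($K{\left(X,G \right)} = \left(-1 + 11\right) + G = 10 + G$)
$\frac{-3687 + \frac{1129 + K{\left(-7,-15 \right)}}{\frac{1}{145} - 1231}}{-4362 + 3474} = \frac{-3687 + \frac{1129 + \left(10 - 15\right)}{\frac{1}{145} - 1231}}{-4362 + 3474} = \frac{-3687 + \frac{1129 - 5}{\frac{1}{145} - 1231}}{-888} = \left(-3687 + \frac{1124}{- \frac{178494}{145}}\right) \left(- \frac{1}{888}\right) = \left(-3687 + 1124 \left(- \frac{145}{178494}\right)\right) \left(- \frac{1}{888}\right) = \left(-3687 - \frac{81490}{89247}\right) \left(- \frac{1}{888}\right) = \left(- \frac{329135179}{89247}\right) \left(- \frac{1}{888}\right) = \frac{329135179}{79251336}$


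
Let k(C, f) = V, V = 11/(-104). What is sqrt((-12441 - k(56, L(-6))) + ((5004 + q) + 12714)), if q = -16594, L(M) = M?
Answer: 3*I*sqrt(3400098)/52 ≈ 106.38*I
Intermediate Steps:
V = -11/104 (V = 11*(-1/104) = -11/104 ≈ -0.10577)
k(C, f) = -11/104
sqrt((-12441 - k(56, L(-6))) + ((5004 + q) + 12714)) = sqrt((-12441 - 1*(-11/104)) + ((5004 - 16594) + 12714)) = sqrt((-12441 + 11/104) + (-11590 + 12714)) = sqrt(-1293853/104 + 1124) = sqrt(-1176957/104) = 3*I*sqrt(3400098)/52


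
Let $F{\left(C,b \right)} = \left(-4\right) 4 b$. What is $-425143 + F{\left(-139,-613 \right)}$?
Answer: $-415335$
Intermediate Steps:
$F{\left(C,b \right)} = - 16 b$
$-425143 + F{\left(-139,-613 \right)} = -425143 - -9808 = -425143 + 9808 = -415335$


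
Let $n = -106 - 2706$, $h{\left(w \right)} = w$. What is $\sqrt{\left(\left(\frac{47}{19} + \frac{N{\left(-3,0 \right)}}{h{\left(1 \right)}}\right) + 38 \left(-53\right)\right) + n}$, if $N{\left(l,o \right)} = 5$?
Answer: $\frac{4 i \sqrt{108718}}{19} \approx 69.416 i$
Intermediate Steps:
$n = -2812$ ($n = -106 - 2706 = -2812$)
$\sqrt{\left(\left(\frac{47}{19} + \frac{N{\left(-3,0 \right)}}{h{\left(1 \right)}}\right) + 38 \left(-53\right)\right) + n} = \sqrt{\left(\left(\frac{47}{19} + \frac{5}{1}\right) + 38 \left(-53\right)\right) - 2812} = \sqrt{\left(\left(47 \cdot \frac{1}{19} + 5 \cdot 1\right) - 2014\right) - 2812} = \sqrt{\left(\left(\frac{47}{19} + 5\right) - 2014\right) - 2812} = \sqrt{\left(\frac{142}{19} - 2014\right) - 2812} = \sqrt{- \frac{38124}{19} - 2812} = \sqrt{- \frac{91552}{19}} = \frac{4 i \sqrt{108718}}{19}$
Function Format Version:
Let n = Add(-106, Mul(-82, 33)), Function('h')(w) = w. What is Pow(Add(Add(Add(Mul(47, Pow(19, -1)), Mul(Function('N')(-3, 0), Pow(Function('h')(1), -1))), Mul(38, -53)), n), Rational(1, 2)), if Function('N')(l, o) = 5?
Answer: Mul(Rational(4, 19), I, Pow(108718, Rational(1, 2))) ≈ Mul(69.416, I)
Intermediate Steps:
n = -2812 (n = Add(-106, -2706) = -2812)
Pow(Add(Add(Add(Mul(47, Pow(19, -1)), Mul(Function('N')(-3, 0), Pow(Function('h')(1), -1))), Mul(38, -53)), n), Rational(1, 2)) = Pow(Add(Add(Add(Mul(47, Pow(19, -1)), Mul(5, Pow(1, -1))), Mul(38, -53)), -2812), Rational(1, 2)) = Pow(Add(Add(Add(Mul(47, Rational(1, 19)), Mul(5, 1)), -2014), -2812), Rational(1, 2)) = Pow(Add(Add(Add(Rational(47, 19), 5), -2014), -2812), Rational(1, 2)) = Pow(Add(Add(Rational(142, 19), -2014), -2812), Rational(1, 2)) = Pow(Add(Rational(-38124, 19), -2812), Rational(1, 2)) = Pow(Rational(-91552, 19), Rational(1, 2)) = Mul(Rational(4, 19), I, Pow(108718, Rational(1, 2)))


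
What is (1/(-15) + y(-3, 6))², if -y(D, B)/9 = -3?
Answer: 163216/225 ≈ 725.40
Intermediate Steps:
y(D, B) = 27 (y(D, B) = -9*(-3) = 27)
(1/(-15) + y(-3, 6))² = (1/(-15) + 27)² = (-1/15 + 27)² = (404/15)² = 163216/225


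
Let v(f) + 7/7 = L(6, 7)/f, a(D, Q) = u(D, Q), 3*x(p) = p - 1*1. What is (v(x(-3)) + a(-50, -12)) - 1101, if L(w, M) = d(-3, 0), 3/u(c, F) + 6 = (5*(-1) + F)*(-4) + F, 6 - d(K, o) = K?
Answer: -110869/100 ≈ -1108.7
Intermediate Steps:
d(K, o) = 6 - K
u(c, F) = 3/(14 - 3*F) (u(c, F) = 3/(-6 + ((5*(-1) + F)*(-4) + F)) = 3/(-6 + ((-5 + F)*(-4) + F)) = 3/(-6 + ((20 - 4*F) + F)) = 3/(-6 + (20 - 3*F)) = 3/(14 - 3*F))
x(p) = -⅓ + p/3 (x(p) = (p - 1*1)/3 = (p - 1)/3 = (-1 + p)/3 = -⅓ + p/3)
L(w, M) = 9 (L(w, M) = 6 - 1*(-3) = 6 + 3 = 9)
a(D, Q) = -3/(-14 + 3*Q)
v(f) = -1 + 9/f
(v(x(-3)) + a(-50, -12)) - 1101 = ((9 - (-⅓ + (⅓)*(-3)))/(-⅓ + (⅓)*(-3)) - 3/(-14 + 3*(-12))) - 1101 = ((9 - (-⅓ - 1))/(-⅓ - 1) - 3/(-14 - 36)) - 1101 = ((9 - 1*(-4/3))/(-4/3) - 3/(-50)) - 1101 = (-3*(9 + 4/3)/4 - 3*(-1/50)) - 1101 = (-¾*31/3 + 3/50) - 1101 = (-31/4 + 3/50) - 1101 = -769/100 - 1101 = -110869/100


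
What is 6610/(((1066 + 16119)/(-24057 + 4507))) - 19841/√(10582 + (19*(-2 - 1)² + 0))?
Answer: -25845100/3437 - 19841*√10753/10753 ≈ -7711.0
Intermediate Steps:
6610/(((1066 + 16119)/(-24057 + 4507))) - 19841/√(10582 + (19*(-2 - 1)² + 0)) = 6610/((17185/(-19550))) - 19841/√(10582 + (19*(-3)² + 0)) = 6610/((17185*(-1/19550))) - 19841/√(10582 + (19*9 + 0)) = 6610/(-3437/3910) - 19841/√(10582 + (171 + 0)) = 6610*(-3910/3437) - 19841/√(10582 + 171) = -25845100/3437 - 19841*√10753/10753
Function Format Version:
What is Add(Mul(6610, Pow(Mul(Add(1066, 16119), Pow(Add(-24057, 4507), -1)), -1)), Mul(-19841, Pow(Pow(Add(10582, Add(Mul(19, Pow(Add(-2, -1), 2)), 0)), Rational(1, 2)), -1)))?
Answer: Add(Rational(-25845100, 3437), Mul(Rational(-19841, 10753), Pow(10753, Rational(1, 2)))) ≈ -7711.0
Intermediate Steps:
Add(Mul(6610, Pow(Mul(Add(1066, 16119), Pow(Add(-24057, 4507), -1)), -1)), Mul(-19841, Pow(Pow(Add(10582, Add(Mul(19, Pow(Add(-2, -1), 2)), 0)), Rational(1, 2)), -1))) = Add(Mul(6610, Pow(Mul(17185, Pow(-19550, -1)), -1)), Mul(-19841, Pow(Pow(Add(10582, Add(Mul(19, Pow(-3, 2)), 0)), Rational(1, 2)), -1))) = Add(Mul(6610, Pow(Mul(17185, Rational(-1, 19550)), -1)), Mul(-19841, Pow(Pow(Add(10582, Add(Mul(19, 9), 0)), Rational(1, 2)), -1))) = Add(Mul(6610, Pow(Rational(-3437, 3910), -1)), Mul(-19841, Pow(Pow(Add(10582, Add(171, 0)), Rational(1, 2)), -1))) = Add(Mul(6610, Rational(-3910, 3437)), Mul(-19841, Pow(Pow(Add(10582, 171), Rational(1, 2)), -1))) = Add(Rational(-25845100, 3437), Mul(-19841, Pow(Pow(10753, Rational(1, 2)), -1))) = Add(Rational(-25845100, 3437), Mul(-19841, Mul(Rational(1, 10753), Pow(10753, Rational(1, 2))))) = Add(Rational(-25845100, 3437), Mul(Rational(-19841, 10753), Pow(10753, Rational(1, 2))))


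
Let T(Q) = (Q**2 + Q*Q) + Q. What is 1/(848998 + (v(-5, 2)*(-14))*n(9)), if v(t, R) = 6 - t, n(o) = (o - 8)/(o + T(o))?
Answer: 90/76409743 ≈ 1.1779e-6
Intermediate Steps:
T(Q) = Q + 2*Q**2 (T(Q) = (Q**2 + Q**2) + Q = 2*Q**2 + Q = Q + 2*Q**2)
n(o) = (-8 + o)/(o + o*(1 + 2*o)) (n(o) = (o - 8)/(o + o*(1 + 2*o)) = (-8 + o)/(o + o*(1 + 2*o)))
1/(848998 + (v(-5, 2)*(-14))*n(9)) = 1/(848998 + ((6 - 1*(-5))*(-14))*((1/2)*(-8 + 9)/(9*(1 + 9)))) = 1/(848998 + ((6 + 5)*(-14))*((1/2)*(1/9)*1/10)) = 1/(848998 + (11*(-14))*((1/2)*(1/9)*(1/10)*1)) = 1/(848998 - 154*1/180) = 1/(848998 - 77/90) = 1/(76409743/90) = 90/76409743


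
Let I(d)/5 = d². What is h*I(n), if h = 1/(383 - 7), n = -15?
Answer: 1125/376 ≈ 2.9920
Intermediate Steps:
I(d) = 5*d²
h = 1/376 ≈ 0.0026596
h*I(n) = (5*(-15)²)/376 = (5*225)/376 = (1/376)*1125 = 1125/376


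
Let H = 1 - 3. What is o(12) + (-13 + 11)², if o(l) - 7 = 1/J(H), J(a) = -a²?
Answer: 43/4 ≈ 10.750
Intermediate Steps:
H = -2
o(l) = 27/4 (o(l) = 7 + 1/(-1*(-2)²) = 7 + 1/(-1*4) = 7 + 1/(-4) = 7 - ¼ = 27/4)
o(12) + (-13 + 11)² = 27/4 + (-13 + 11)² = 27/4 + (-2)² = 27/4 + 4 = 43/4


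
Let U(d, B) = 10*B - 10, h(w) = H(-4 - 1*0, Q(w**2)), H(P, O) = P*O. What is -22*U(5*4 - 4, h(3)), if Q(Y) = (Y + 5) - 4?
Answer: 9020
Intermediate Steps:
Q(Y) = 1 + Y (Q(Y) = (5 + Y) - 4 = 1 + Y)
H(P, O) = O*P
h(w) = -4 - 4*w**2 (h(w) = (1 + w**2)*(-4 - 1*0) = (1 + w**2)*(-4 + 0) = (1 + w**2)*(-4) = -4 - 4*w**2)
U(d, B) = -10 + 10*B
-22*U(5*4 - 4, h(3)) = -22*(-10 + 10*(-4 - 4*3**2)) = -22*(-10 + 10*(-4 - 4*9)) = -22*(-10 + 10*(-4 - 36)) = -22*(-10 + 10*(-40)) = -22*(-10 - 400) = -22*(-410) = 9020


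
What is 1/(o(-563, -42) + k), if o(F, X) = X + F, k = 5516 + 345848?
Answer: 1/350759 ≈ 2.8510e-6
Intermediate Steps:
k = 351364
o(F, X) = F + X
1/(o(-563, -42) + k) = 1/((-563 - 42) + 351364) = 1/(-605 + 351364) = 1/350759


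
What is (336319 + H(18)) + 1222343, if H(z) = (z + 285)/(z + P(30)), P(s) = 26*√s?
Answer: 5184108903/3326 + 1313*√30/3326 ≈ 1.5587e+6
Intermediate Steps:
H(z) = (285 + z)/(z + 26*√30) (H(z) = (z + 285)/(z + 26*√30) = (285 + z)/(z + 26*√30))
(336319 + H(18)) + 1222343 = (336319 + (285 + 18)/(18 + 26*√30)) + 1222343 = (336319 + 303/(18 + 26*√30)) + 1222343 = 1558662 + 303/(18 + 26*√30)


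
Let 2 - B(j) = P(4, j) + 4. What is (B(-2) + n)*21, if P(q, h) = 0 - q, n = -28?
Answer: -546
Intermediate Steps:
P(q, h) = -q
B(j) = 2 (B(j) = 2 - (-1*4 + 4) = 2 - (-4 + 4) = 2 - 1*0 = 2 + 0 = 2)
(B(-2) + n)*21 = (2 - 28)*21 = -26*21 = -546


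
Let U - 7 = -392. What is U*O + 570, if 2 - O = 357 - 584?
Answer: -87595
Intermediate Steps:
U = -385 (U = 7 - 392 = -385)
O = 229 (O = 2 - (357 - 584) = 2 - 1*(-227) = 2 + 227 = 229)
U*O + 570 = -385*229 + 570 = -88165 + 570 = -87595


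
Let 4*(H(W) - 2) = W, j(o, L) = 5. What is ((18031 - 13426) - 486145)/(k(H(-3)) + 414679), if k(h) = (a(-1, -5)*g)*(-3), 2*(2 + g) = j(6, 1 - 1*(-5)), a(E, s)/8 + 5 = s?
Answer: -481540/414799 ≈ -1.1609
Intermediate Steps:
a(E, s) = -40 + 8*s
g = 1/2 (g = -2 + (1/2)*5 = -2 + 5/2 = 1/2 ≈ 0.50000)
H(W) = 2 + W/4
k(h) = 120 (k(h) = ((-40 + 8*(-5))*(1/2))*(-3) = ((-40 - 40)*(1/2))*(-3) = -80*1/2*(-3) = -40*(-3) = 120)
((18031 - 13426) - 486145)/(k(H(-3)) + 414679) = ((18031 - 13426) - 486145)/(120 + 414679) = (4605 - 486145)/414799 = -481540*1/414799 = -481540/414799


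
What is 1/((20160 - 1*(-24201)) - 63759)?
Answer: -1/19398 ≈ -5.1552e-5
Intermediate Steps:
1/((20160 - 1*(-24201)) - 63759) = 1/((20160 + 24201) - 63759) = 1/(44361 - 63759) = 1/(-19398) = -1/19398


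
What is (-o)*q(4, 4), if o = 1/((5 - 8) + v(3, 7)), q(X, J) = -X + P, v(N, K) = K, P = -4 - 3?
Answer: 11/4 ≈ 2.7500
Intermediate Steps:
P = -7
q(X, J) = -7 - X (q(X, J) = -X - 7 = -7 - X)
o = ¼ (o = 1/((5 - 8) + 7) = 1/(-3 + 7) = 1/4 = ¼ ≈ 0.25000)
(-o)*q(4, 4) = (-1*¼)*(-7 - 1*4) = -(-7 - 4)/4 = -¼*(-11) = 11/4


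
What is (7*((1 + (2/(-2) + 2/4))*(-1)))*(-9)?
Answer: 63/2 ≈ 31.500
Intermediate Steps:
(7*((1 + (2/(-2) + 2/4))*(-1)))*(-9) = (7*((1 + (2*(-½) + 2*(¼)))*(-1)))*(-9) = (7*((1 + (-1 + ½))*(-1)))*(-9) = (7*((1 - ½)*(-1)))*(-9) = (7*((½)*(-1)))*(-9) = (7*(-½))*(-9) = -7/2*(-9) = 63/2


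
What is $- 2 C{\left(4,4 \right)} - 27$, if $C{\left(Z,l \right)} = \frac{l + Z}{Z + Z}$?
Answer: $-29$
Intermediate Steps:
$C{\left(Z,l \right)} = \frac{Z + l}{2 Z}$
$- 2 C{\left(4,4 \right)} - 27 = - 2 \frac{4 + 4}{2 \cdot 4} - 27 = - 2 \cdot \frac{1}{2} \cdot \frac{1}{4} \cdot 8 - 27 = \left(-2\right) 1 - 27 = -2 - 27 = -29$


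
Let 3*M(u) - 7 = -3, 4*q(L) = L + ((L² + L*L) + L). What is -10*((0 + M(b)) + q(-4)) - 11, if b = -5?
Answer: -253/3 ≈ -84.333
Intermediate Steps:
q(L) = L/2 + L²/2 (q(L) = (L + ((L² + L*L) + L))/4 = (L + ((L² + L²) + L))/4 = (L + (2*L² + L))/4 = (L + (L + 2*L²))/4 = (2*L + 2*L²)/4 = L/2 + L²/2)
M(u) = 4/3 (M(u) = 7/3 + (⅓)*(-3) = 7/3 - 1 = 4/3)
-10*((0 + M(b)) + q(-4)) - 11 = -10*((0 + 4/3) + (½)*(-4)*(1 - 4)) - 11 = -10*(4/3 + (½)*(-4)*(-3)) - 11 = -10*(4/3 + 6) - 11 = -10*22/3 - 11 = -220/3 - 11 = -253/3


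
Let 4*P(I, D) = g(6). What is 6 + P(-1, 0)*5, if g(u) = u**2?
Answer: 51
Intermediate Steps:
P(I, D) = 9 (P(I, D) = (1/4)*6**2 = (1/4)*36 = 9)
6 + P(-1, 0)*5 = 6 + 9*5 = 6 + 45 = 51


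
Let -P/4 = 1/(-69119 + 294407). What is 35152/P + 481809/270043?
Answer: -534639487128783/270043 ≈ -1.9798e+9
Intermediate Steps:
P = -1/56322 (P = -4/(-69119 + 294407) = -4/225288 = -4*1/225288 = -1/56322 ≈ -1.7755e-5)
35152/P + 481809/270043 = 35152/(-1/56322) + 481809/270043 = 35152*(-56322) + 481809*(1/270043) = -1979830944 + 481809/270043 = -534639487128783/270043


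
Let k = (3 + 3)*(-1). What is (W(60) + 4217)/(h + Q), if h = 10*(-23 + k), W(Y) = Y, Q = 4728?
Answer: 611/634 ≈ 0.96372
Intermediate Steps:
k = -6 (k = 6*(-1) = -6)
h = -290 (h = 10*(-23 - 6) = 10*(-29) = -290)
(W(60) + 4217)/(h + Q) = (60 + 4217)/(-290 + 4728) = 4277/4438 = 4277*(1/4438) = 611/634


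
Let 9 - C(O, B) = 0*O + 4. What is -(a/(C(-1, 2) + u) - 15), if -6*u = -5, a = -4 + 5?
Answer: 519/35 ≈ 14.829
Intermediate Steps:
a = 1
C(O, B) = 5 (C(O, B) = 9 - (0*O + 4) = 9 - (0 + 4) = 9 - 1*4 = 9 - 4 = 5)
u = 5/6 (u = -1/6*(-5) = 5/6 ≈ 0.83333)
-(a/(C(-1, 2) + u) - 15) = -(1/(5 + 5/6) - 15) = -(1/(35/6) - 15) = -((6/35)*1 - 15) = -(6/35 - 15) = -1*(-519/35) = 519/35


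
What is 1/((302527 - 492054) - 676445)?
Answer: -1/865972 ≈ -1.1548e-6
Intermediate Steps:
1/((302527 - 492054) - 676445) = 1/(-189527 - 676445) = 1/(-865972) = -1/865972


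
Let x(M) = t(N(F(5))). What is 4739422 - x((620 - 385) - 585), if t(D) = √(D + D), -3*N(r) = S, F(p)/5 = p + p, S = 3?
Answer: 4739422 - I*√2 ≈ 4.7394e+6 - 1.4142*I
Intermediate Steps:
F(p) = 10*p (F(p) = 5*(p + p) = 5*(2*p) = 10*p)
N(r) = -1 (N(r) = -⅓*3 = -1)
t(D) = √2*√D (t(D) = √(2*D) = √2*√D)
x(M) = I*√2 (x(M) = √2*√(-1) = √2*I = I*√2)
4739422 - x((620 - 385) - 585) = 4739422 - I*√2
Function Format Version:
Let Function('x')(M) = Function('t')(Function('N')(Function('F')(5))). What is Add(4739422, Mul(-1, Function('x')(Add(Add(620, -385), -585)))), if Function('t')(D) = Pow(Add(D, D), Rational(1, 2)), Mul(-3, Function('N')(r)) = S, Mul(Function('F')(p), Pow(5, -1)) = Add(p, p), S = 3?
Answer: Add(4739422, Mul(-1, I, Pow(2, Rational(1, 2)))) ≈ Add(4.7394e+6, Mul(-1.4142, I))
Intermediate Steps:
Function('F')(p) = Mul(10, p) (Function('F')(p) = Mul(5, Add(p, p)) = Mul(5, Mul(2, p)) = Mul(10, p))
Function('N')(r) = -1 (Function('N')(r) = Mul(Rational(-1, 3), 3) = -1)
Function('t')(D) = Mul(Pow(2, Rational(1, 2)), Pow(D, Rational(1, 2))) (Function('t')(D) = Pow(Mul(2, D), Rational(1, 2)) = Mul(Pow(2, Rational(1, 2)), Pow(D, Rational(1, 2))))
Function('x')(M) = Mul(I, Pow(2, Rational(1, 2))) (Function('x')(M) = Mul(Pow(2, Rational(1, 2)), Pow(-1, Rational(1, 2))) = Mul(Pow(2, Rational(1, 2)), I) = Mul(I, Pow(2, Rational(1, 2))))
Add(4739422, Mul(-1, Function('x')(Add(Add(620, -385), -585)))) = Add(4739422, Mul(-1, Mul(I, Pow(2, Rational(1, 2))))) = Add(4739422, Mul(-1, I, Pow(2, Rational(1, 2))))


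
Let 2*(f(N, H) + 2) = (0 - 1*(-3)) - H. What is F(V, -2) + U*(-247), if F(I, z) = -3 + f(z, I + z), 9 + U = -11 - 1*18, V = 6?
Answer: 18761/2 ≈ 9380.5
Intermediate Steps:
U = -38 (U = -9 + (-11 - 1*18) = -9 + (-11 - 18) = -9 - 29 = -38)
f(N, H) = -½ - H/2 (f(N, H) = -2 + ((0 - 1*(-3)) - H)/2 = -2 + ((0 + 3) - H)/2 = -2 + (3 - H)/2 = -2 + (3/2 - H/2) = -½ - H/2)
F(I, z) = -7/2 - I/2 - z/2 (F(I, z) = -3 + (-½ - (I + z)/2) = -3 + (-½ + (-I/2 - z/2)) = -3 + (-½ - I/2 - z/2) = -7/2 - I/2 - z/2)
F(V, -2) + U*(-247) = (-7/2 - ½*6 - ½*(-2)) - 38*(-247) = (-7/2 - 3 + 1) + 9386 = -11/2 + 9386 = 18761/2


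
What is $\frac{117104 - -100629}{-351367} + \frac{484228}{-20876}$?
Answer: $- \frac{2568928438}{107869669} \approx -23.815$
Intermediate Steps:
$\frac{117104 - -100629}{-351367} + \frac{484228}{-20876} = \left(117104 + 100629\right) \left(- \frac{1}{351367}\right) + 484228 \left(- \frac{1}{20876}\right) = 217733 \left(- \frac{1}{351367}\right) - \frac{7121}{307} = - \frac{217733}{351367} - \frac{7121}{307} = - \frac{2568928438}{107869669}$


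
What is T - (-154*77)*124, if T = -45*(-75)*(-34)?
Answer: 1355642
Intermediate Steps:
T = -114750 (T = 3375*(-34) = -114750)
T - (-154*77)*124 = -114750 - (-154*77)*124 = -114750 - (-11858)*124 = -114750 - 1*(-1470392) = -114750 + 1470392 = 1355642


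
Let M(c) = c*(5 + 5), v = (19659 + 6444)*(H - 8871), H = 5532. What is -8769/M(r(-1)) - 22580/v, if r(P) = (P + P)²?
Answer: -764286870973/3486316680 ≈ -219.22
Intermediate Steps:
v = -87157917 (v = (19659 + 6444)*(5532 - 8871) = 26103*(-3339) = -87157917)
r(P) = 4*P² (r(P) = (2*P)² = 4*P²)
M(c) = 10*c (M(c) = c*10 = 10*c)
-8769/M(r(-1)) - 22580/v = -8769/(10*(4*(-1)²)) - 22580/(-87157917) = -8769/(10*(4*1)) - 22580*(-1/87157917) = -8769/(10*4) + 22580/87157917 = -8769/40 + 22580/87157917 = -764286870973/3486316680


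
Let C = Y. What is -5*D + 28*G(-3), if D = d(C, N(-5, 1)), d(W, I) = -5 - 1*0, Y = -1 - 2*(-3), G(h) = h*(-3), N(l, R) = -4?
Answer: 277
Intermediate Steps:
G(h) = -3*h
Y = 5 (Y = -1 + 6 = 5)
C = 5
d(W, I) = -5 (d(W, I) = -5 + 0 = -5)
D = -5
-5*D + 28*G(-3) = -5*(-5) + 28*(-3*(-3)) = 25 + 28*9 = 25 + 252 = 277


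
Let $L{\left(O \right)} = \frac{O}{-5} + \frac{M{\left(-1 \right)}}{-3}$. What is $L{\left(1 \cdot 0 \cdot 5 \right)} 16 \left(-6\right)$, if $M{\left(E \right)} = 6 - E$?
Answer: $224$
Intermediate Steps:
$L{\left(O \right)} = - \frac{7}{3} - \frac{O}{5}$ ($L{\left(O \right)} = \frac{O}{-5} + \frac{6 - -1}{-3} = O \left(- \frac{1}{5}\right) + \left(6 + 1\right) \left(- \frac{1}{3}\right) = - \frac{O}{5} + 7 \left(- \frac{1}{3}\right) = - \frac{O}{5} - \frac{7}{3} = - \frac{7}{3} - \frac{O}{5}$)
$L{\left(1 \cdot 0 \cdot 5 \right)} 16 \left(-6\right) = \left(- \frac{7}{3} - \frac{1 \cdot 0 \cdot 5}{5}\right) 16 \left(-6\right) = \left(- \frac{7}{3} - \frac{0 \cdot 5}{5}\right) 16 \left(-6\right) = \left(- \frac{7}{3} - 0\right) 16 \left(-6\right) = \left(- \frac{7}{3} + 0\right) 16 \left(-6\right) = \left(- \frac{7}{3}\right) 16 \left(-6\right) = \left(- \frac{112}{3}\right) \left(-6\right) = 224$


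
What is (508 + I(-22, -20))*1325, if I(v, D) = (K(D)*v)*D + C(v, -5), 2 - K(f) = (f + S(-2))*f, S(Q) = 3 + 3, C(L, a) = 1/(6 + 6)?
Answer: -1936809475/12 ≈ -1.6140e+8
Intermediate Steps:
C(L, a) = 1/12
S(Q) = 6
K(f) = 2 - f*(6 + f) (K(f) = 2 - (f + 6)*f = 2 - (6 + f)*f = 2 - f*(6 + f))
I(v, D) = 1/12 + D*v*(2 - D² - 6*D) (I(v, D) = ((2 - D² - 6*D)*v)*D + 1/12 = (v*(2 - D² - 6*D))*D + 1/12 = D*v*(2 - D² - 6*D) + 1/12 = 1/12 + D*v*(2 - D² - 6*D))
(508 + I(-22, -20))*1325 = (508 + (1/12 - 1*(-20)*(-22)*(-2 + (-20)² + 6*(-20))))*1325 = (508 + (1/12 - 1*(-20)*(-22)*(-2 + 400 - 120)))*1325 = (508 + (1/12 - 1*(-20)*(-22)*278))*1325 = (508 + (1/12 - 122320))*1325 = (508 - 1467839/12)*1325 = -1461743/12*1325 = -1936809475/12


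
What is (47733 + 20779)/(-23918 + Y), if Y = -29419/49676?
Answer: -3403402112/1188179987 ≈ -2.8644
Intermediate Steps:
Y = -29419/49676 (Y = -29419*1/49676 = -29419/49676 ≈ -0.59222)
(47733 + 20779)/(-23918 + Y) = (47733 + 20779)/(-23918 - 29419/49676) = 68512/(-1188179987/49676) = 68512*(-49676/1188179987) = -3403402112/1188179987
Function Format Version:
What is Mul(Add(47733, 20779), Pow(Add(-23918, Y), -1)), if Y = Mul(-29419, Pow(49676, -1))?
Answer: Rational(-3403402112, 1188179987) ≈ -2.8644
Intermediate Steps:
Y = Rational(-29419, 49676) (Y = Mul(-29419, Rational(1, 49676)) = Rational(-29419, 49676) ≈ -0.59222)
Mul(Add(47733, 20779), Pow(Add(-23918, Y), -1)) = Mul(Add(47733, 20779), Pow(Add(-23918, Rational(-29419, 49676)), -1)) = Mul(68512, Pow(Rational(-1188179987, 49676), -1)) = Mul(68512, Rational(-49676, 1188179987)) = Rational(-3403402112, 1188179987)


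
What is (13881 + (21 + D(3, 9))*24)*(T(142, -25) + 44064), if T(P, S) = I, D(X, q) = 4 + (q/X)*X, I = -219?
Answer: 644389965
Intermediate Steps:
D(X, q) = 4 + q
T(P, S) = -219
(13881 + (21 + D(3, 9))*24)*(T(142, -25) + 44064) = (13881 + (21 + (4 + 9))*24)*(-219 + 44064) = (13881 + (21 + 13)*24)*43845 = (13881 + 34*24)*43845 = (13881 + 816)*43845 = 14697*43845 = 644389965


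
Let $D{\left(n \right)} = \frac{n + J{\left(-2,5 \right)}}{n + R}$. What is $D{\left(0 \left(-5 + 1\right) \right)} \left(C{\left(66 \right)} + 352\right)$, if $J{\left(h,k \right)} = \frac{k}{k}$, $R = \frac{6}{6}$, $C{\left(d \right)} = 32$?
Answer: $384$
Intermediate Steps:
$R = 1$ ($R = 6 \cdot \frac{1}{6} = 1$)
$J{\left(h,k \right)} = 1$
$D{\left(n \right)} = 1$ ($D{\left(n \right)} = \frac{n + 1}{n + 1} = \frac{1 + n}{1 + n} = 1$)
$D{\left(0 \left(-5 + 1\right) \right)} \left(C{\left(66 \right)} + 352\right) = 1 \left(32 + 352\right) = 1 \cdot 384 = 384$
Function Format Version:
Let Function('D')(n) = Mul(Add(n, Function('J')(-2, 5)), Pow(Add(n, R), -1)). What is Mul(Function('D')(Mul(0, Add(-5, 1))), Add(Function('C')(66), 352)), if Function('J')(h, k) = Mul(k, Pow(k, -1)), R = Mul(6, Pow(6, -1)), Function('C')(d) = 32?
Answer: 384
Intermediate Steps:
R = 1 (R = Mul(6, Rational(1, 6)) = 1)
Function('J')(h, k) = 1
Function('D')(n) = 1 (Function('D')(n) = Mul(Add(n, 1), Pow(Add(n, 1), -1)) = Mul(Add(1, n), Pow(Add(1, n), -1)) = 1)
Mul(Function('D')(Mul(0, Add(-5, 1))), Add(Function('C')(66), 352)) = Mul(1, Add(32, 352)) = Mul(1, 384) = 384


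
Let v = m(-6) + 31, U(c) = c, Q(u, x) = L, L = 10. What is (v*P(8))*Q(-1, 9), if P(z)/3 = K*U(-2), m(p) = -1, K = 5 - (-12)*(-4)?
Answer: 77400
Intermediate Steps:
Q(u, x) = 10
K = -43 (K = 5 - 3*16 = 5 - 48 = -43)
P(z) = 258 (P(z) = 3*(-43*(-2)) = 3*86 = 258)
v = 30 (v = -1 + 31 = 30)
(v*P(8))*Q(-1, 9) = (30*258)*10 = 7740*10 = 77400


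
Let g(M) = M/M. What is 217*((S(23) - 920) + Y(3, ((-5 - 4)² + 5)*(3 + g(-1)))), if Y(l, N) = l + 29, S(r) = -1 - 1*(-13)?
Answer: -190092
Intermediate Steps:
g(M) = 1
S(r) = 12 (S(r) = -1 + 13 = 12)
Y(l, N) = 29 + l
217*((S(23) - 920) + Y(3, ((-5 - 4)² + 5)*(3 + g(-1)))) = 217*((12 - 920) + (29 + 3)) = 217*(-908 + 32) = 217*(-876) = -190092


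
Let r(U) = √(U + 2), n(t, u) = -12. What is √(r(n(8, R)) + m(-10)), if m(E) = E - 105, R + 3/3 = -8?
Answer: √(-115 + I*√10) ≈ 0.1474 + 10.725*I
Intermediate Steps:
R = -9 (R = -1 - 8 = -9)
m(E) = -105 + E
r(U) = √(2 + U)
√(r(n(8, R)) + m(-10)) = √(√(2 - 12) + (-105 - 10)) = √(√(-10) - 115) = √(I*√10 - 115) = √(-115 + I*√10)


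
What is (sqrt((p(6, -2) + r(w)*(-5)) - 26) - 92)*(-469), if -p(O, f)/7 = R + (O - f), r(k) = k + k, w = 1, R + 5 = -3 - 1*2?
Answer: 43148 - 469*I*sqrt(22) ≈ 43148.0 - 2199.8*I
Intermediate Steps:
R = -10 (R = -5 + (-3 - 1*2) = -5 + (-3 - 2) = -5 - 5 = -10)
r(k) = 2*k
p(O, f) = 70 - 7*O + 7*f (p(O, f) = -7*(-10 + (O - f)) = -7*(-10 + O - f) = 70 - 7*O + 7*f)
(sqrt((p(6, -2) + r(w)*(-5)) - 26) - 92)*(-469) = (sqrt(((70 - 7*6 + 7*(-2)) + (2*1)*(-5)) - 26) - 92)*(-469) = (sqrt(((70 - 42 - 14) + 2*(-5)) - 26) - 92)*(-469) = (sqrt((14 - 10) - 26) - 92)*(-469) = (sqrt(4 - 26) - 92)*(-469) = (sqrt(-22) - 92)*(-469) = (I*sqrt(22) - 92)*(-469) = (-92 + I*sqrt(22))*(-469) = 43148 - 469*I*sqrt(22)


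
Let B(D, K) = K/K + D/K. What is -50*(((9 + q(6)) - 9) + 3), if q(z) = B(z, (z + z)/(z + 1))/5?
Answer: -195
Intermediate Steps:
B(D, K) = 1 + D/K
q(z) = (1 + z)*(z + 2*z/(1 + z))/(10*z) (q(z) = ((z + (z + z)/(z + 1))/(((z + z)/(z + 1))))/5 = ((z + (2*z)/(1 + z))/(((2*z)/(1 + z))))*(⅕) = ((z + 2*z/(1 + z))/((2*z/(1 + z))))*(⅕) = (((1 + z)/(2*z))*(z + 2*z/(1 + z)))*(⅕) = ((1 + z)*(z + 2*z/(1 + z))/(2*z))*(⅕) = (1 + z)*(z + 2*z/(1 + z))/(10*z))
-50*(((9 + q(6)) - 9) + 3) = -50*(((9 + (3/10 + (⅒)*6)) - 9) + 3) = -50*(((9 + (3/10 + ⅗)) - 9) + 3) = -50*(((9 + 9/10) - 9) + 3) = -50*((99/10 - 9) + 3) = -50*(9/10 + 3) = -50*39/10 = -195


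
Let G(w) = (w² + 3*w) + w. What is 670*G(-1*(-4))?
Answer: 21440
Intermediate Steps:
G(w) = w² + 4*w
670*G(-1*(-4)) = 670*((-1*(-4))*(4 - 1*(-4))) = 670*(4*(4 + 4)) = 670*(4*8) = 670*32 = 21440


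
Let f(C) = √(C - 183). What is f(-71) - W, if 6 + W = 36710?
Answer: -36704 + I*√254 ≈ -36704.0 + 15.937*I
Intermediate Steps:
W = 36704 (W = -6 + 36710 = 36704)
f(C) = √(-183 + C)
f(-71) - W = √(-183 - 71) - 1*36704 = √(-254) - 36704 = I*√254 - 36704 = -36704 + I*√254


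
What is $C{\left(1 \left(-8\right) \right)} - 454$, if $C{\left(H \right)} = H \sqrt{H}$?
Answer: $-454 - 16 i \sqrt{2} \approx -454.0 - 22.627 i$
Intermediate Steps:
$C{\left(H \right)} = H^{\frac{3}{2}}$
$C{\left(1 \left(-8\right) \right)} - 454 = \left(1 \left(-8\right)\right)^{\frac{3}{2}} - 454 = \left(-8\right)^{\frac{3}{2}} - 454 = - 16 i \sqrt{2} - 454 = -454 - 16 i \sqrt{2}$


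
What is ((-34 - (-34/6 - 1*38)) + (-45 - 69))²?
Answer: 97969/9 ≈ 10885.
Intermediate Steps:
((-34 - (-34/6 - 1*38)) + (-45 - 69))² = ((-34 - (-34*⅙ - 38)) - 114)² = ((-34 - (-17/3 - 38)) - 114)² = ((-34 - 1*(-131/3)) - 114)² = ((-34 + 131/3) - 114)² = (29/3 - 114)² = (-313/3)² = 97969/9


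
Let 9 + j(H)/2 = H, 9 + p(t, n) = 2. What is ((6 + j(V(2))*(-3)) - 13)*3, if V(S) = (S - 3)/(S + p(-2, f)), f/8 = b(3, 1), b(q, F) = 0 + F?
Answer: 687/5 ≈ 137.40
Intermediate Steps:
b(q, F) = F
f = 8 (f = 8*1 = 8)
p(t, n) = -7 (p(t, n) = -9 + 2 = -7)
V(S) = (-3 + S)/(-7 + S) (V(S) = (S - 3)/(S - 7) = (-3 + S)/(-7 + S))
j(H) = -18 + 2*H
((6 + j(V(2))*(-3)) - 13)*3 = ((6 + (-18 + 2*((-3 + 2)/(-7 + 2)))*(-3)) - 13)*3 = ((6 + (-18 + 2*(-1/(-5)))*(-3)) - 13)*3 = ((6 + (-18 + 2*(-1/5*(-1)))*(-3)) - 13)*3 = ((6 + (-18 + 2*(1/5))*(-3)) - 13)*3 = ((6 + (-18 + 2/5)*(-3)) - 13)*3 = ((6 - 88/5*(-3)) - 13)*3 = ((6 + 264/5) - 13)*3 = (294/5 - 13)*3 = (229/5)*3 = 687/5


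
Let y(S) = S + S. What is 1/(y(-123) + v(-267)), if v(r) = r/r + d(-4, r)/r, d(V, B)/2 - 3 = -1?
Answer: -267/65419 ≈ -0.0040814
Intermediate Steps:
y(S) = 2*S
d(V, B) = 4 (d(V, B) = 6 + 2*(-1) = 6 - 2 = 4)
v(r) = 1 + 4/r (v(r) = r/r + 4/r = 1 + 4/r)
1/(y(-123) + v(-267)) = 1/(2*(-123) + (4 - 267)/(-267)) = 1/(-246 - 1/267*(-263)) = 1/(-246 + 263/267) = 1/(-65419/267) = -267/65419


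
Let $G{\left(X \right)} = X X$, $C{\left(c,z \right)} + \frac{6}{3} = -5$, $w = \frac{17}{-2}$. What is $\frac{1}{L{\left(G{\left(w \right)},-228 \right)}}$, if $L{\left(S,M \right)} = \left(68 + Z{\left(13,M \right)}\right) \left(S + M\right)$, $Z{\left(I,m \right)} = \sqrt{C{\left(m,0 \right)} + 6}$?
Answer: $- \frac{272}{2881375} + \frac{4 i}{2881375} \approx -9.4399 \cdot 10^{-5} + 1.3882 \cdot 10^{-6} i$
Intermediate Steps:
$w = - \frac{17}{2}$ ($w = 17 \left(- \frac{1}{2}\right) = - \frac{17}{2} \approx -8.5$)
$C{\left(c,z \right)} = -7$ ($C{\left(c,z \right)} = -2 - 5 = -7$)
$Z{\left(I,m \right)} = i$ ($Z{\left(I,m \right)} = \sqrt{-7 + 6} = \sqrt{-1} = i$)
$G{\left(X \right)} = X^{2}$
$L{\left(S,M \right)} = \left(68 + i\right) \left(M + S\right)$ ($L{\left(S,M \right)} = \left(68 + i\right) \left(S + M\right) = \left(68 + i\right) \left(M + S\right)$)
$\frac{1}{L{\left(G{\left(w \right)},-228 \right)}} = \frac{1}{\left(68 + i\right) \left(-228 + \left(- \frac{17}{2}\right)^{2}\right)} = \frac{1}{\left(68 + i\right) \left(-228 + \frac{289}{4}\right)} = \frac{1}{\left(68 + i\right) \left(- \frac{623}{4}\right)} = \frac{1}{-10591 - \frac{623 i}{4}} = \frac{16 \left(-10591 + \frac{623 i}{4}\right)}{1795096625}$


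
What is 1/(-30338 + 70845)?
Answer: 1/40507 ≈ 2.4687e-5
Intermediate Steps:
1/(-30338 + 70845) = 1/40507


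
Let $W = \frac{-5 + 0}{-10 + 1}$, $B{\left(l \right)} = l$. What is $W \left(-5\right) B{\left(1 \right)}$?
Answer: $- \frac{25}{9} \approx -2.7778$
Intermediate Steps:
$W = \frac{5}{9}$ ($W = - \frac{5}{-9} = \left(-5\right) \left(- \frac{1}{9}\right) = \frac{5}{9} \approx 0.55556$)
$W \left(-5\right) B{\left(1 \right)} = \frac{5}{9} \left(-5\right) 1 = \left(- \frac{25}{9}\right) 1 = - \frac{25}{9}$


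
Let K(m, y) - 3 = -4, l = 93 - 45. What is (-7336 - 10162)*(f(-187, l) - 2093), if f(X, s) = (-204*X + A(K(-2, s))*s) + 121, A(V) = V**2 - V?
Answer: -634687456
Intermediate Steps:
l = 48
K(m, y) = -1 (K(m, y) = 3 - 4 = -1)
f(X, s) = 121 - 204*X + 2*s (f(X, s) = (-204*X + (-(-1 - 1))*s) + 121 = (-204*X + (-1*(-2))*s) + 121 = (-204*X + 2*s) + 121 = 121 - 204*X + 2*s)
(-7336 - 10162)*(f(-187, l) - 2093) = (-7336 - 10162)*((121 - 204*(-187) + 2*48) - 2093) = -17498*((121 + 38148 + 96) - 2093) = -17498*(38365 - 2093) = -17498*36272 = -634687456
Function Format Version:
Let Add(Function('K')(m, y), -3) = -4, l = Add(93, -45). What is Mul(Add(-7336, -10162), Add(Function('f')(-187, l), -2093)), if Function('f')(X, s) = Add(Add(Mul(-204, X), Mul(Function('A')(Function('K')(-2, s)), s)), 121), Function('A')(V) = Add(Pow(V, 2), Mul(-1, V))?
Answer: -634687456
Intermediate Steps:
l = 48
Function('K')(m, y) = -1 (Function('K')(m, y) = Add(3, -4) = -1)
Function('f')(X, s) = Add(121, Mul(-204, X), Mul(2, s)) (Function('f')(X, s) = Add(Add(Mul(-204, X), Mul(Mul(-1, Add(-1, -1)), s)), 121) = Add(Add(Mul(-204, X), Mul(Mul(-1, -2), s)), 121) = Add(Add(Mul(-204, X), Mul(2, s)), 121) = Add(121, Mul(-204, X), Mul(2, s)))
Mul(Add(-7336, -10162), Add(Function('f')(-187, l), -2093)) = Mul(Add(-7336, -10162), Add(Add(121, Mul(-204, -187), Mul(2, 48)), -2093)) = Mul(-17498, Add(Add(121, 38148, 96), -2093)) = Mul(-17498, Add(38365, -2093)) = Mul(-17498, 36272) = -634687456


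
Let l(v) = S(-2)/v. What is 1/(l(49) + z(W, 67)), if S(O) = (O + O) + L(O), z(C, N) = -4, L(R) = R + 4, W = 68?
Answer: -49/198 ≈ -0.24747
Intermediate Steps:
L(R) = 4 + R
S(O) = 4 + 3*O (S(O) = (O + O) + (4 + O) = 2*O + (4 + O) = 4 + 3*O)
l(v) = -2/v (l(v) = (4 + 3*(-2))/v = (4 - 6)/v = -2/v)
1/(l(49) + z(W, 67)) = 1/(-2/49 - 4) = 1/(-198/49) = -49/198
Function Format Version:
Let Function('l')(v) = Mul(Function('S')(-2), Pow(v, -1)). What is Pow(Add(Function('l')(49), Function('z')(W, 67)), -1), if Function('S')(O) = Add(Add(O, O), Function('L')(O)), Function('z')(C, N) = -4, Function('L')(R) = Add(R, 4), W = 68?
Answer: Rational(-49, 198) ≈ -0.24747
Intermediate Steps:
Function('L')(R) = Add(4, R)
Function('S')(O) = Add(4, Mul(3, O)) (Function('S')(O) = Add(Add(O, O), Add(4, O)) = Add(Mul(2, O), Add(4, O)) = Add(4, Mul(3, O)))
Function('l')(v) = Mul(-2, Pow(v, -1)) (Function('l')(v) = Mul(Add(4, Mul(3, -2)), Pow(v, -1)) = Mul(Add(4, -6), Pow(v, -1)) = Mul(-2, Pow(v, -1)))
Pow(Add(Function('l')(49), Function('z')(W, 67)), -1) = Pow(Add(Mul(-2, Pow(49, -1)), -4), -1) = Pow(Add(Mul(-2, Rational(1, 49)), -4), -1) = Pow(Add(Rational(-2, 49), -4), -1) = Pow(Rational(-198, 49), -1) = Rational(-49, 198)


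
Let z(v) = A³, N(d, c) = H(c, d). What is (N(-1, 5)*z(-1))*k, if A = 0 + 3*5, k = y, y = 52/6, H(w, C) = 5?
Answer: 146250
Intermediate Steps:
y = 26/3 (y = 52*(⅙) = 26/3 ≈ 8.6667)
N(d, c) = 5
k = 26/3 ≈ 8.6667
A = 15 (A = 0 + 15 = 15)
z(v) = 3375 (z(v) = 15³ = 3375)
(N(-1, 5)*z(-1))*k = (5*3375)*(26/3) = 16875*(26/3) = 146250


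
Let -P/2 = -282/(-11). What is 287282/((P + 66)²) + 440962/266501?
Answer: 4637723190425/3497026122 ≈ 1326.2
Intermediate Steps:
P = -564/11 (P = -(-564)/(-11) = -(-564)*(-1)/11 = -2*282/11 = -564/11 ≈ -51.273)
287282/((P + 66)²) + 440962/266501 = 287282/((-564/11 + 66)²) + 440962/266501 = 287282/((162/11)²) + 440962*(1/266501) = 287282/(26244/121) + 440962/266501 = 287282*(121/26244) + 440962/266501 = 17380561/13122 + 440962/266501 = 4637723190425/3497026122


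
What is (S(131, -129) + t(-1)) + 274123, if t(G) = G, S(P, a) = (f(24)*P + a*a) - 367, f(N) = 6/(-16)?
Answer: 2322775/8 ≈ 2.9035e+5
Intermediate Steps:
f(N) = -3/8 (f(N) = 6*(-1/16) = -3/8)
S(P, a) = -367 + a² - 3*P/8 (S(P, a) = (-3*P/8 + a*a) - 367 = (-3*P/8 + a²) - 367 = (a² - 3*P/8) - 367 = -367 + a² - 3*P/8)
(S(131, -129) + t(-1)) + 274123 = ((-367 + (-129)² - 3/8*131) - 1) + 274123 = ((-367 + 16641 - 393/8) - 1) + 274123 = (129799/8 - 1) + 274123 = 129791/8 + 274123 = 2322775/8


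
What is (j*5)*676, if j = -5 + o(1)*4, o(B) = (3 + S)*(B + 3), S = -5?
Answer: -125060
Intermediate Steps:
o(B) = -6 - 2*B (o(B) = (3 - 5)*(B + 3) = -2*(3 + B) = -6 - 2*B)
j = -37 (j = -5 + (-6 - 2*1)*4 = -5 + (-6 - 2)*4 = -5 - 8*4 = -5 - 32 = -37)
(j*5)*676 = -37*5*676 = -185*676 = -125060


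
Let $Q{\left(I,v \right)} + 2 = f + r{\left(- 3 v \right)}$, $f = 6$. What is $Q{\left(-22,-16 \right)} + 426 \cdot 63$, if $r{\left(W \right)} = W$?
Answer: $26890$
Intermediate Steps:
$Q{\left(I,v \right)} = 4 - 3 v$ ($Q{\left(I,v \right)} = -2 - \left(-6 + 3 v\right) = 4 - 3 v$)
$Q{\left(-22,-16 \right)} + 426 \cdot 63 = \left(4 - -48\right) + 426 \cdot 63 = \left(4 + 48\right) + 26838 = 52 + 26838 = 26890$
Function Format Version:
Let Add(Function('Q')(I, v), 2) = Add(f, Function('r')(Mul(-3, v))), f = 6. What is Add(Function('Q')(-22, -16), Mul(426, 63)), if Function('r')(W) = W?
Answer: 26890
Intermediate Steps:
Function('Q')(I, v) = Add(4, Mul(-3, v)) (Function('Q')(I, v) = Add(-2, Add(6, Mul(-3, v))) = Add(4, Mul(-3, v)))
Add(Function('Q')(-22, -16), Mul(426, 63)) = Add(Add(4, Mul(-3, -16)), Mul(426, 63)) = Add(Add(4, 48), 26838) = Add(52, 26838) = 26890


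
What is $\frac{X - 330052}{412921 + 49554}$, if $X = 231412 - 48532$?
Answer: $- \frac{147172}{462475} \approx -0.31823$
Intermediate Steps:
$X = 182880$
$\frac{X - 330052}{412921 + 49554} = \frac{182880 - 330052}{412921 + 49554} = - \frac{147172}{462475}$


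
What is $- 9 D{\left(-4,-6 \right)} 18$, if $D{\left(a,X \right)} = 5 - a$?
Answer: $-1458$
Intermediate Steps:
$- 9 D{\left(-4,-6 \right)} 18 = - 9 \left(5 - -4\right) 18 = - 9 \left(5 + 4\right) 18 = \left(-9\right) 9 \cdot 18 = \left(-81\right) 18 = -1458$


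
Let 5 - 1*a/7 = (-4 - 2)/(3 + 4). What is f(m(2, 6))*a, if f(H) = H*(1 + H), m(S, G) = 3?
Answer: 492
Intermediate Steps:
a = 41 (a = 35 - 7*(-4 - 2)/(3 + 4) = 35 - (-42)/7 = 35 - 7*(-6/7) = 35 + 6 = 41)
f(m(2, 6))*a = (3*(1 + 3))*41 = (3*4)*41 = 12*41 = 492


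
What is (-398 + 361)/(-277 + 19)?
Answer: 37/258 ≈ 0.14341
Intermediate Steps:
(-398 + 361)/(-277 + 19) = -37/(-258) = -37*(-1/258) = 37/258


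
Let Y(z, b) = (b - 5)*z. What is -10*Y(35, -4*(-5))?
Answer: -5250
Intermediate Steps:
Y(z, b) = z*(-5 + b) (Y(z, b) = (-5 + b)*z = z*(-5 + b))
-10*Y(35, -4*(-5)) = -350*(-5 - 4*(-5)) = -350*(-5 + 20) = -350*15 = -10*525 = -5250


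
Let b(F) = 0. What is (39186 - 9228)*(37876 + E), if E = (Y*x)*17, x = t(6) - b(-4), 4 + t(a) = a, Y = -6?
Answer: 1128577776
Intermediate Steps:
t(a) = -4 + a
x = 2 (x = (-4 + 6) - 1*0 = 2 + 0 = 2)
E = -204 (E = -6*2*17 = -12*17 = -204)
(39186 - 9228)*(37876 + E) = (39186 - 9228)*(37876 - 204) = 29958*37672 = 1128577776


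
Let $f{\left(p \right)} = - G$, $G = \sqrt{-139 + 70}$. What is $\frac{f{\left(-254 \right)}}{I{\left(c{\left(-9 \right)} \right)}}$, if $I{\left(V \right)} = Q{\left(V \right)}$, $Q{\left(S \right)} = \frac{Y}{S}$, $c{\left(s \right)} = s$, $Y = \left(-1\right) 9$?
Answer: $- i \sqrt{69} \approx - 8.3066 i$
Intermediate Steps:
$Y = -9$
$G = i \sqrt{69}$ ($G = \sqrt{-69} = i \sqrt{69} \approx 8.3066 i$)
$Q{\left(S \right)} = - \frac{9}{S}$
$f{\left(p \right)} = - i \sqrt{69}$
$I{\left(V \right)} = - \frac{9}{V}$
$\frac{f{\left(-254 \right)}}{I{\left(c{\left(-9 \right)} \right)}} = \frac{\left(-1\right) i \sqrt{69}}{\left(-9\right) \frac{1}{-9}} = \frac{\left(-1\right) i \sqrt{69}}{\left(-9\right) \left(- \frac{1}{9}\right)} = \frac{\left(-1\right) i \sqrt{69}}{1} = - i \sqrt{69} \cdot 1 = - i \sqrt{69}$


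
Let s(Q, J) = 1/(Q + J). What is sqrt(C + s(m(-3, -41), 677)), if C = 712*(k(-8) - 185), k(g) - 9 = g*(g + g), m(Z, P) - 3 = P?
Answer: I*sqrt(1550530873)/213 ≈ 184.87*I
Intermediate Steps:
m(Z, P) = 3 + P
k(g) = 9 + 2*g**2 (k(g) = 9 + g*(g + g) = 9 + g*(2*g) = 9 + 2*g**2)
s(Q, J) = 1/(J + Q)
C = -34176 (C = 712*((9 + 2*(-8)**2) - 185) = 712*((9 + 2*64) - 185) = 712*((9 + 128) - 185) = 712*(137 - 185) = 712*(-48) = -34176)
sqrt(C + s(m(-3, -41), 677)) = sqrt(-34176 + 1/(677 + (3 - 41))) = sqrt(-34176 + 1/(677 - 38)) = sqrt(-34176 + 1/639) = sqrt(-21838463/639) = I*sqrt(1550530873)/213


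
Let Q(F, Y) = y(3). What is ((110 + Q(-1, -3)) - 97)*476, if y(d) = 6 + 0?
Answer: 9044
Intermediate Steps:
y(d) = 6
Q(F, Y) = 6
((110 + Q(-1, -3)) - 97)*476 = ((110 + 6) - 97)*476 = (116 - 97)*476 = 19*476 = 9044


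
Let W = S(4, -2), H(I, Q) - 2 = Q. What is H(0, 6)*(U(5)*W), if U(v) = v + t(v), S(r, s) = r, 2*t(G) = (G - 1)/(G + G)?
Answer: 832/5 ≈ 166.40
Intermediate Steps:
H(I, Q) = 2 + Q
t(G) = (-1 + G)/(4*G) (t(G) = ((G - 1)/(G + G))/2 = ((-1 + G)/((2*G)))/2 = ((-1 + G)*(1/(2*G)))/2 = ((-1 + G)/(2*G))/2 = (-1 + G)/(4*G))
U(v) = v + (-1 + v)/(4*v)
W = 4
H(0, 6)*(U(5)*W) = (2 + 6)*((¼ + 5 - ¼/5)*4) = 8*((¼ + 5 - ¼*⅕)*4) = 8*((¼ + 5 - 1/20)*4) = 8*((26/5)*4) = 8*(104/5) = 832/5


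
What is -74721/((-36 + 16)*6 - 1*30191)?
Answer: 74721/30311 ≈ 2.4651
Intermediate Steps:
-74721/((-36 + 16)*6 - 1*30191) = -74721/(-20*6 - 30191) = -74721/(-120 - 30191) = -74721/(-30311) = -74721*(-1/30311) = 74721/30311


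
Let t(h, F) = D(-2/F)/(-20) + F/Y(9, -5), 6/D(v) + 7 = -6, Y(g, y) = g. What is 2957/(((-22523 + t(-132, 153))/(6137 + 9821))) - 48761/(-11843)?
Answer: -72507210427243/34649977011 ≈ -2092.6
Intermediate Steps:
D(v) = -6/13 (D(v) = 6/(-7 - 6) = 6/(-13) = 6*(-1/13) = -6/13)
t(h, F) = 3/130 + F/9 (t(h, F) = -6/13/(-20) + F/9 = -6/13*(-1/20) + F*(⅑) = 3/130 + F/9)
2957/(((-22523 + t(-132, 153))/(6137 + 9821))) - 48761/(-11843) = 2957/(((-22523 + (3/130 + (⅑)*153))/(6137 + 9821))) - 48761/(-11843) = 2957/(((-22523 + (3/130 + 17))/15958)) - 48761*(-1/11843) = 2957/(((-22523 + 2213/130)*(1/15958))) + 48761/11843 = 2957/((-2925777/130*1/15958)) + 48761/11843 = 2957/(-2925777/2074540) + 48761/11843 = 2957*(-2074540/2925777) + 48761/11843 = -6134414780/2925777 + 48761/11843 = -72507210427243/34649977011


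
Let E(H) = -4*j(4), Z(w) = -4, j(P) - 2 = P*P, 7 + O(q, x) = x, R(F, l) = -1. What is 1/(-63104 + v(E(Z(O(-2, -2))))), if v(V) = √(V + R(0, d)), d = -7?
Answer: -63104/3982114889 - I*√73/3982114889 ≈ -1.5847e-5 - 2.1456e-9*I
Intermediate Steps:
O(q, x) = -7 + x
j(P) = 2 + P² (j(P) = 2 + P*P = 2 + P²)
E(H) = -72 (E(H) = -4*(2 + 4²) = -4*(2 + 16) = -4*18 = -72)
v(V) = √(-1 + V) (v(V) = √(V - 1) = √(-1 + V))
1/(-63104 + v(E(Z(O(-2, -2))))) = 1/(-63104 + √(-1 - 72)) = 1/(-63104 + √(-73)) = 1/(-63104 + I*√73)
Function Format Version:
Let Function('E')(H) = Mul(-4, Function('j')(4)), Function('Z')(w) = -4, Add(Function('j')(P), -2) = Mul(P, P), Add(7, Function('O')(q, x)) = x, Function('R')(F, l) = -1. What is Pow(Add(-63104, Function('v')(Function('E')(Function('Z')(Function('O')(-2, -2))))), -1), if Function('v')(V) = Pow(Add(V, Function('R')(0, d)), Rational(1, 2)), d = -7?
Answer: Add(Rational(-63104, 3982114889), Mul(Rational(-1, 3982114889), I, Pow(73, Rational(1, 2)))) ≈ Add(-1.5847e-5, Mul(-2.1456e-9, I))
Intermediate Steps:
Function('O')(q, x) = Add(-7, x)
Function('j')(P) = Add(2, Pow(P, 2)) (Function('j')(P) = Add(2, Mul(P, P)) = Add(2, Pow(P, 2)))
Function('E')(H) = -72 (Function('E')(H) = Mul(-4, Add(2, Pow(4, 2))) = Mul(-4, Add(2, 16)) = Mul(-4, 18) = -72)
Function('v')(V) = Pow(Add(-1, V), Rational(1, 2)) (Function('v')(V) = Pow(Add(V, -1), Rational(1, 2)) = Pow(Add(-1, V), Rational(1, 2)))
Pow(Add(-63104, Function('v')(Function('E')(Function('Z')(Function('O')(-2, -2))))), -1) = Pow(Add(-63104, Pow(Add(-1, -72), Rational(1, 2))), -1) = Pow(Add(-63104, Pow(-73, Rational(1, 2))), -1) = Pow(Add(-63104, Mul(I, Pow(73, Rational(1, 2)))), -1)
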